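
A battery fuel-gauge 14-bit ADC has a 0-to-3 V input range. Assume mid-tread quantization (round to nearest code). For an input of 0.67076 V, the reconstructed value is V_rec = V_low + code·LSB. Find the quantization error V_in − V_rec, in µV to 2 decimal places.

One LSB is 3 V / 16384 = 183.11 µV.
Scaled input = 3663.2439 LSBs, so code = 3663.
V_rec = 0 + 3663·0.000183105 = 0.67071533 V.
V_in − V_rec = 4.4668e-05 V = 44.67 µV.

44.67 µV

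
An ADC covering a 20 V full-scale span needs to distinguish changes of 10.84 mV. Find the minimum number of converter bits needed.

11 bits

Number of steps required ≥ 20 V / 10.84 mV = 1845.02.
Need 2^N ≥ 1845.02; 2^10 = 1024, 2^11 = 2048.
Minimum N = 11.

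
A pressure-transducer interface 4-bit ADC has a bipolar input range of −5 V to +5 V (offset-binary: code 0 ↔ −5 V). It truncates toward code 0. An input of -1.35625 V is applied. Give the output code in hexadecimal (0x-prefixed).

With 16 levels over 10 V, one step is 0.6250 V.
(-1.35625 − (−5)) / 0.625 = 5.830 LSBs.
Floor → code 5.
In hexadecimal (0x-prefixed): 0x5.

code 0x5 (decimal 5)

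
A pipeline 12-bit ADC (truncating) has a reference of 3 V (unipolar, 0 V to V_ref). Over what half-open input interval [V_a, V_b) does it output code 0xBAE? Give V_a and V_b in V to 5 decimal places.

LSB = 3/2^12 = 0.732 mV.
Code 0xBAE = 2990 decimal.
V_a = V_low + 2990·LSB = 2.18994 V; V_b = V_low + 2991·LSB = 2.19067 V.

[2.18994 V, 2.19067 V)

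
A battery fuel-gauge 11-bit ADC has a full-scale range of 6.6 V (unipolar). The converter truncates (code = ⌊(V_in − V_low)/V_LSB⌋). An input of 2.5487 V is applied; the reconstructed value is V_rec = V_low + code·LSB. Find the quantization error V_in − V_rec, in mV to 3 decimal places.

LSB = 6.6/2^11 = 3.223 mV.
(2.5487 − 0)/0.00322266 = 790.8693; ⌊·⌋ gives code 790.
V_rec = 0 + 790·0.00322266 = 2.5458984 V.
V_in − V_rec = 0.00280156 V = 2.802 mV.

2.802 mV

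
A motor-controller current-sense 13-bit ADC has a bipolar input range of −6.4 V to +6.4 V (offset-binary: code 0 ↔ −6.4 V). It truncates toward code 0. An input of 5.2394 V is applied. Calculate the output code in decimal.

code 7449

Full-scale span = 12.8 V; LSB = 12.8/2^13 = 1.562 mV.
(5.2394 − (−6.4)) / 0.0015625 = 7449.216 LSBs.
So the output code is 7449.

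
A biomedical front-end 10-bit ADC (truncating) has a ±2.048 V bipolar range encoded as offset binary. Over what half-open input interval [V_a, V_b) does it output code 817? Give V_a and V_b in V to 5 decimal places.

[1.22000 V, 1.22400 V)

LSB = 4.096/2^10 = 4.000 mV.
V_a = V_low + 817·LSB = 1.22 V; V_b = V_low + 818·LSB = 1.224 V.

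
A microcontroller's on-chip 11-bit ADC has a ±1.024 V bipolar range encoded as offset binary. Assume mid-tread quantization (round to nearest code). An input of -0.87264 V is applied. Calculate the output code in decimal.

code 151

Full-scale span = 2.048 V; LSB = 2.048/2^11 = 1.000 mV.
(V_in − V_low)/LSB = (-0.87264 − (−1.024)) / 0.001 = 151.360.
Round → code 151.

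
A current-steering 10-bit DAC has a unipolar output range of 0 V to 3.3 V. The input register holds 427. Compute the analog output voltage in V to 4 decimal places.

1.3761 V

LSB = 3.3 V / 2^10 = 3.223 mV.
V_out = 0 + 427 × 0.00322266 V = 1.37607 V.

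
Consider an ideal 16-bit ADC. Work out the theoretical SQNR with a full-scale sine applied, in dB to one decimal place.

98.1 dB

SNR ≈ 6.02·N + 1.76 dB = 6.02·16 + 1.76 = 98.08 dB.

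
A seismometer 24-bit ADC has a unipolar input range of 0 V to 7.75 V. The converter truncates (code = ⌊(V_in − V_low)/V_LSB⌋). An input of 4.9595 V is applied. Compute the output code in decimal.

With 16777216 levels over 7.75 V, one step is 0.46 µV.
Input sits at 10736335.839 steps above V_low.
⌊·⌋(10736335.839) = 10736335.

code 10736335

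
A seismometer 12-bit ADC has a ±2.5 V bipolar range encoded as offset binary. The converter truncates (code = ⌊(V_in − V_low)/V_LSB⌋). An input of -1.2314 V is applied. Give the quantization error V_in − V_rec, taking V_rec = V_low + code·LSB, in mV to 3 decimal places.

0.289 mV

LSB = 5/2^12 = 1.221 mV.
(V_in − V_low)/LSB = (-1.2314 − (−2.5))/0.0012207 = 1039.2371 → code 1039 (floor).
V_rec = (−2.5) + 1039·0.0012207 = -1.2316895 V.
V_in − V_rec = 0.000289453 V = 0.289 mV.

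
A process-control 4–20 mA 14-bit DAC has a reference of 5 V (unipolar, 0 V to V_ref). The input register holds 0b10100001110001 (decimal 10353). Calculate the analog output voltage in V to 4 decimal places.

3.1595 V

LSB = 5 V / 2^14 = 305.18 µV.
Code 0b10100001110001 = 10353 decimal.
V_out = 0 + 10353 × 0.000305176 V = 3.15948 V.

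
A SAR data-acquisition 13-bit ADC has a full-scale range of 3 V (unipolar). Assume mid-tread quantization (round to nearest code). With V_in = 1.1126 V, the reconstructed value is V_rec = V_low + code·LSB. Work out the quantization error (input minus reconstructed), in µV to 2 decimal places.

Step size: 3 V ÷ 2^13 = 366.21 µV.
(V_in − V_low)/LSB = (1.1126 − 0)/0.000366211 = 3038.1397 → code 3038 (round).
Reconstructed: 1.1125488 V.
Difference: 5.11719e-05 V → 51.17 µV.

51.17 µV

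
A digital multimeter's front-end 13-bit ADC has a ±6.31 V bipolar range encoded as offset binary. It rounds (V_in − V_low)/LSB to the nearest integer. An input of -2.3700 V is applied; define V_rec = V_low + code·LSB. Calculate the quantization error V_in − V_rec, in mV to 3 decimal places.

-0.669 mV

Step size: 12.62 V ÷ 2^13 = 1.541 mV.
Scaled input = 2557.5658 LSBs, so code = 2558.
Code 2558 maps back to (−6.31) + 2558×0.00154053 V = -2.3693311 V.
Difference: -0.000668945 V → -0.669 mV.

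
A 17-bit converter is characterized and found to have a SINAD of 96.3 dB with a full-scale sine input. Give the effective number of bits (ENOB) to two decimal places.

ENOB = (SINAD − 1.76) / 6.02 = (96.3 − 1.76)/6.02 = 15.704.

15.70 bits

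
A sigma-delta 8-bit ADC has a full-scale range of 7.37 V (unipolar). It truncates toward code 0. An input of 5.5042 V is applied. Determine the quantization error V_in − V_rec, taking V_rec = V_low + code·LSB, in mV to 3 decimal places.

5.489 mV

One LSB is 7.37 V / 256 = 28.789 mV.
(V_in − V_low)/LSB = (5.5042 − 0)/0.0287891 = 191.1907 → code 191 (floor).
Reconstructed: 5.4987109 V.
Difference: 0.00548906 V → 5.489 mV.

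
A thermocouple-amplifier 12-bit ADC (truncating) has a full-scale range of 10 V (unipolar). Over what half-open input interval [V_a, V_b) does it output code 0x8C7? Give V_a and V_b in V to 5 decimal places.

LSB = 10/2^12 = 2.441 mV.
Code 0x8C7 = 2247 decimal.
V_a = V_low + 2247·LSB = 5.48584 V; V_b = V_low + 2248·LSB = 5.48828 V.

[5.48584 V, 5.48828 V)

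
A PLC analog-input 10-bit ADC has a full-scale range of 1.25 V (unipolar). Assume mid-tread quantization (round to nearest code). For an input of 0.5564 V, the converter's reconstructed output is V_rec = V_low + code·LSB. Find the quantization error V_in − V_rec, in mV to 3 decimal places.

-0.241 mV

LSB = 1.25/2^10 = 1.221 mV.
Scaled input = 455.8029 LSBs, so code = 456.
Code 456 maps back to 0 + 456×0.0012207 V = 0.55664062 V.
Difference: -0.000240625 V → -0.241 mV.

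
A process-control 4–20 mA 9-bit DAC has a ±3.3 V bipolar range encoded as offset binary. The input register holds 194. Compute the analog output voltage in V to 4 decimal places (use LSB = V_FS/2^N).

LSB = 6.6 V / 2^9 = 12.891 mV.
V_out = (−3.3) + 194 × 0.0128906 V = -0.799219 V.

-0.7992 V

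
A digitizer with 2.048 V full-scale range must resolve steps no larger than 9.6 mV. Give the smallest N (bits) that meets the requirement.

8 bits

Number of steps required ≥ 2.048 V / 9.6 mV = 213.33.
Need 2^N ≥ 213.33; 2^7 = 128, 2^8 = 256.
Minimum N = 8.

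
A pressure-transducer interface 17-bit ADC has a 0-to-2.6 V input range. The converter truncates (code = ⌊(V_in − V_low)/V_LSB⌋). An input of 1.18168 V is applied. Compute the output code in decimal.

code 59571

Full-scale span = 2.6 V; LSB = 2.6/2^17 = 19.84 µV.
(V_in − V_low)/LSB = (1.18168 − 0) / 1.98364e-05 = 59571.216.
⌊·⌋(59571.216) = 59571.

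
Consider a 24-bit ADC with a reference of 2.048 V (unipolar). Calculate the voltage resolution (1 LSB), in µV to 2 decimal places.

0.12 µV

Full-scale span = 2.048 V.
LSB = 2.048 / 2^24 = 2.048 / 16777216 = 1.2207e-07 V = 0.12 µV.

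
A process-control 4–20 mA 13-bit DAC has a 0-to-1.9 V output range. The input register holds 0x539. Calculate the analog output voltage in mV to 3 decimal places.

310.095 mV

LSB = 1.9 V / 2^13 = 231.93 µV.
Code 0x539 = 1337 decimal.
V_out = 0 + 1337 × 0.000231934 V = 0.310095 V.
= 310.095 mV.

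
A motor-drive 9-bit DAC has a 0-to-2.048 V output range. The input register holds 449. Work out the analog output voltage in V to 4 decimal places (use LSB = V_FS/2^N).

LSB = 2.048 V / 2^9 = 4.000 mV.
V_out = 0 + 449 × 0.004 V = 1.796 V.

1.7960 V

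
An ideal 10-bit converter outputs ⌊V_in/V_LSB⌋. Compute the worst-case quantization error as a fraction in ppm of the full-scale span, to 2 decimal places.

976.56 ppm

Truncating → worst-case error = 1 LSB = V_FS/2^10, so 1e+06/1024 = 976.562 ppm of full scale.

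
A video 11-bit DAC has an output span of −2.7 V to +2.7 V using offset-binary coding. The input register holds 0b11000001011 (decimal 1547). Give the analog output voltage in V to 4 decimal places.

1.3790 V

LSB = 5.4 V / 2^11 = 2.637 mV.
Code 0b11000001011 = 1547 decimal.
V_out = (−2.7) + 1547 × 0.00263672 V = 1.379 V.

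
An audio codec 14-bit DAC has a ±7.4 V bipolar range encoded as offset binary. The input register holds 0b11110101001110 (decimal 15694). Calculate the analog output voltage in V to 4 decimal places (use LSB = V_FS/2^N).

6.7767 V

LSB = 14.8 V / 2^14 = 0.903 mV.
Code 0b11110101001110 = 15694 decimal.
V_out = (−7.4) + 15694 × 0.00090332 V = 6.77671 V.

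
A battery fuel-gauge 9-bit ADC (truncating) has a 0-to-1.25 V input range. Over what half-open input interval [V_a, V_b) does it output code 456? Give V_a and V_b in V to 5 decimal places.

LSB = 1.25/2^9 = 2.441 mV.
V_a = V_low + 456·LSB = 1.11328 V; V_b = V_low + 457·LSB = 1.11572 V.

[1.11328 V, 1.11572 V)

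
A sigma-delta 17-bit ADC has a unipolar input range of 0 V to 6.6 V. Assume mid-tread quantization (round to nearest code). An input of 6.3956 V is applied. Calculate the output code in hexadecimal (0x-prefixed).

LSB = 6.6 V / 131072 = 50.35 µV.
Input sits at 127012.740 steps above V_low.
round(127012.740) = 127013.
In hexadecimal (0x-prefixed): 0x1F025.

code 0x1F025 (decimal 127013)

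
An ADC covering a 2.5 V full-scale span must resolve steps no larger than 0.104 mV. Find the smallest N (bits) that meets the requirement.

Number of steps required ≥ 2.5 V / 0.104 mV = 24038.46.
Need 2^N ≥ 24038.46; 2^14 = 16384, 2^15 = 32768.
Minimum N = 15.

15 bits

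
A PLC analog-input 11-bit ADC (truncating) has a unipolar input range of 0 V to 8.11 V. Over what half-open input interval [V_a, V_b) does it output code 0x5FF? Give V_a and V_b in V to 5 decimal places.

[6.07854 V, 6.08250 V)

LSB = 8.11/2^11 = 3.960 mV.
Code 0x5FF = 1535 decimal.
V_a = V_low + 1535·LSB = 6.07854 V; V_b = V_low + 1536·LSB = 6.0825 V.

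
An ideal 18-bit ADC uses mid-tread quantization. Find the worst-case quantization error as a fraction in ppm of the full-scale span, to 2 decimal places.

1.91 ppm

Rounding → worst-case error = ½ LSB = V_FS/2^19, so 1e+06/524288 = 1.90735 ppm of full scale.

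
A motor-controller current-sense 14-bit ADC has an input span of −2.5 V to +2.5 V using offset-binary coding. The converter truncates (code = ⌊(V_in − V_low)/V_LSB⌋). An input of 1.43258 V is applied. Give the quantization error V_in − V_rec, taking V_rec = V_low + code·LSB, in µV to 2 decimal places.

84.88 µV

One LSB is 5 V / 16384 = 305.18 µV.
Scaled input = 12886.2781 LSBs, so code = 12886.
Reconstructed: 1.4324951 V.
V_in − V_rec = 8.48828e-05 V = 84.88 µV.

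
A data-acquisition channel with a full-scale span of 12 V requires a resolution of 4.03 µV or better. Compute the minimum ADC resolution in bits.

22 bits

Number of steps required ≥ 12 V / 4.03 µV = 2977667.49.
Need 2^N ≥ 2977667.49; 2^21 = 2097152, 2^22 = 4194304.
Minimum N = 22.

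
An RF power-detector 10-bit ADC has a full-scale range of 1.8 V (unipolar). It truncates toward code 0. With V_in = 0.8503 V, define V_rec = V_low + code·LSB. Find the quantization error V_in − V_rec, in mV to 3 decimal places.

One LSB is 1.8 V / 1024 = 1.758 mV.
(V_in − V_low)/LSB = (0.8503 − 0)/0.00175781 = 483.7262 → code 483 (floor).
Reconstructed: 0.84902344 V.
Error = 0.8503 − 0.84902344 = 0.00127656 V = 1.277 mV.

1.277 mV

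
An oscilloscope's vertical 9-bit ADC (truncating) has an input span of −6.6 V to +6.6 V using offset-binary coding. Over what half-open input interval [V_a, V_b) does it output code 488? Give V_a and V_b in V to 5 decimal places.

[5.98125 V, 6.00703 V)

LSB = 13.2/2^9 = 25.781 mV.
V_a = V_low + 488·LSB = 5.98125 V; V_b = V_low + 489·LSB = 6.00703 V.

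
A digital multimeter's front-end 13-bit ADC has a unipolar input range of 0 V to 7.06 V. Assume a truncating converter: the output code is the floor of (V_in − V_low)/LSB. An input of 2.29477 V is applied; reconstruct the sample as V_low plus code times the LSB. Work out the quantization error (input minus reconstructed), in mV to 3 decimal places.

One LSB is 7.06 V / 8192 = 0.862 mV.
(2.29477 − 0)/0.000861816 = 2662.7133; ⌊·⌋ gives code 2662.
V_rec = 0 + 2662·0.000861816 = 2.2941553 V.
V_in − V_rec = 0.000614727 V = 0.615 mV.

0.615 mV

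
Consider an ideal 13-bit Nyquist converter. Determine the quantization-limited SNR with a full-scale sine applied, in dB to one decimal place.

80.0 dB

SNR ≈ 6.02·N + 1.76 dB = 6.02·13 + 1.76 = 80.02 dB.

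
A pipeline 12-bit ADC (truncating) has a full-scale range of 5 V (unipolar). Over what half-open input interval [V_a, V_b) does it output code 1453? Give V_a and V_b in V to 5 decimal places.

[1.77368 V, 1.77490 V)

LSB = 5/2^12 = 1.221 mV.
V_a = V_low + 1453·LSB = 1.77368 V; V_b = V_low + 1454·LSB = 1.7749 V.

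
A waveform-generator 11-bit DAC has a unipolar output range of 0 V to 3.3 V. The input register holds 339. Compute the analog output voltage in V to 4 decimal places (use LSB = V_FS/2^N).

LSB = 3.3 V / 2^11 = 1.611 mV.
V_out = 0 + 339 × 0.00161133 V = 0.54624 V.

0.5462 V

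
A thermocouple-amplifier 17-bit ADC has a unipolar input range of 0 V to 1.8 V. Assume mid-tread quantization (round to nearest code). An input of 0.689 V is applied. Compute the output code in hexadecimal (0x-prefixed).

code 0xC3FB (decimal 50171)

LSB = 1.8 V / 131072 = 13.73 µV.
Input sits at 50171.449 steps above V_low.
Round → code 50171.
In hexadecimal (0x-prefixed): 0xC3FB.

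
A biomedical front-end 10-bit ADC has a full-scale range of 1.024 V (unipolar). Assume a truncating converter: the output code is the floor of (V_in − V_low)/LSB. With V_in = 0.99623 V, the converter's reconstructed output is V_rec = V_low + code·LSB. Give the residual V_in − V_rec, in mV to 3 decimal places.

Step size: 1.024 V ÷ 2^10 = 1.000 mV.
(0.99623 − 0)/0.001 = 996.2300; ⌊·⌋ gives code 996.
Reconstructed: 0.996 V.
V_in − V_rec = 0.00023 V = 0.230 mV.

0.230 mV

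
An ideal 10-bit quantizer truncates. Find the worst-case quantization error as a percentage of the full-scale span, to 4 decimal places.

0.0977 %

Truncating → worst-case error = 1 LSB = V_FS/2^10, so 100/1024 = 0.0976562 % of full scale.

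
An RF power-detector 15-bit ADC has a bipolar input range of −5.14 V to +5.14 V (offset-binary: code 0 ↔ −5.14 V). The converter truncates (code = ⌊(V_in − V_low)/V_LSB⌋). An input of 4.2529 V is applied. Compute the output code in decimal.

LSB = 10.28 V / 32768 = 313.72 µV.
(4.2529 − (−5.14)) / 0.000313721 = 29940.326 LSBs.
⌊·⌋(29940.326) = 29940.

code 29940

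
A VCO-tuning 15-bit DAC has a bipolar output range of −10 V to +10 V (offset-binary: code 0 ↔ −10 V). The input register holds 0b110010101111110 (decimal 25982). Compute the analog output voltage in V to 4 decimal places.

LSB = 20 V / 2^15 = 0.610 mV.
Code 0b110010101111110 = 25982 decimal.
V_out = (−10) + 25982 × 0.000610352 V = 5.85815 V.

5.8582 V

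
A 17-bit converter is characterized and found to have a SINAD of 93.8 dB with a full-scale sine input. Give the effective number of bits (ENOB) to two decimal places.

15.29 bits

ENOB = (SINAD − 1.76) / 6.02 = (93.8 − 1.76)/6.02 = 15.289.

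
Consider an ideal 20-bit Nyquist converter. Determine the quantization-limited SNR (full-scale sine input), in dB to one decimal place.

122.2 dB

SNR ≈ 6.02·N + 1.76 dB = 6.02·20 + 1.76 = 122.16 dB.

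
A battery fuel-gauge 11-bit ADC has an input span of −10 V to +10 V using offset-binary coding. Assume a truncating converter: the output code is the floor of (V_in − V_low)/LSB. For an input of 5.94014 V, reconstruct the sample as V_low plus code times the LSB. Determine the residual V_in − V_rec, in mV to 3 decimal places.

One LSB is 20 V / 2048 = 9.766 mV.
(V_in − V_low)/LSB = (5.94014 − (−10))/0.00976562 = 1632.2703 → code 1632 (floor).
V_rec = (−10) + 1632·0.00976562 = 5.9375 V.
V_in − V_rec = 0.00264 V = 2.640 mV.

2.640 mV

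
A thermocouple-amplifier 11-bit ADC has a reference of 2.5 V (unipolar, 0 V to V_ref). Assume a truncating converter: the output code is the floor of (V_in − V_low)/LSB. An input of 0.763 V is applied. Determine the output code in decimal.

code 625

With 2048 levels over 2.5 V, one step is 1.221 mV.
(V_in − V_low)/LSB = (0.763 − 0) / 0.0012207 = 625.050.
⌊·⌋(625.050) = 625.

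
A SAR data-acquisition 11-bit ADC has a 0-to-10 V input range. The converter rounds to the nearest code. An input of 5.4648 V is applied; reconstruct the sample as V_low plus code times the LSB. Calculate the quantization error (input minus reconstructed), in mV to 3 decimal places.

Step size: 10 V ÷ 2^11 = 4.883 mV.
(V_in − V_low)/LSB = (5.4648 − 0)/0.00488281 = 1119.1910 → code 1119 (round).
Reconstructed: 5.4638672 V.
V_in − V_rec = 0.000932813 V = 0.933 mV.

0.933 mV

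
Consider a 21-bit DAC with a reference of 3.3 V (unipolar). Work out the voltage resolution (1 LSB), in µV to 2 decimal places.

Full-scale span = 3.3 V.
LSB = 3.3 / 2^21 = 3.3 / 2097152 = 1.57356e-06 V = 1.57 µV.

1.57 µV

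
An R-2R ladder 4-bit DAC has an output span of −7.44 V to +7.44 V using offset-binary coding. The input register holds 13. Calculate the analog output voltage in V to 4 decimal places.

LSB = 14.88 V / 2^4 = 0.9300 V.
V_out = (−7.44) + 13 × 0.93 V = 4.65 V.

4.6500 V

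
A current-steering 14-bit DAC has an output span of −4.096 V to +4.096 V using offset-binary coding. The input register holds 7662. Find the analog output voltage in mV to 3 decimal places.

-265.000 mV

LSB = 8.192 V / 2^14 = 0.500 mV.
V_out = (−4.096) + 7662 × 0.0005 V = -0.265 V.
= -265.000 mV.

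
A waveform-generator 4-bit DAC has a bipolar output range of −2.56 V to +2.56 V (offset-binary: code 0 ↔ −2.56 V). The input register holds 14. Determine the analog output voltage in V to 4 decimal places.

1.9200 V

LSB = 5.12 V / 2^4 = 320.000 mV.
V_out = (−2.56) + 14 × 0.32 V = 1.92 V.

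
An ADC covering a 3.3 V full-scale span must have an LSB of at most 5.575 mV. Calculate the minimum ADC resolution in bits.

10 bits

Number of steps required ≥ 3.3 V / 5.575 mV = 591.93.
Need 2^N ≥ 591.93; 2^9 = 512, 2^10 = 1024.
Minimum N = 10.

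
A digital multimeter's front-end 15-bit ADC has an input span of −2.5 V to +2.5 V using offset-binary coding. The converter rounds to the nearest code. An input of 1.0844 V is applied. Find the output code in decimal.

Full-scale span = 5 V; LSB = 5/2^15 = 152.59 µV.
(1.0844 − (−2.5)) / 0.000152588 = 23490.724 LSBs.
round(23490.724) = 23491.

code 23491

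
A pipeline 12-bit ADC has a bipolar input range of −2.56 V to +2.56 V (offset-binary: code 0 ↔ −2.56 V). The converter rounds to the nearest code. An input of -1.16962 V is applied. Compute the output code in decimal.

code 1112

Full-scale span = 5.12 V; LSB = 5.12/2^12 = 1.250 mV.
(V_in − V_low)/LSB = (-1.16962 − (−2.56)) / 0.00125 = 1112.304.
So the output code is 1112.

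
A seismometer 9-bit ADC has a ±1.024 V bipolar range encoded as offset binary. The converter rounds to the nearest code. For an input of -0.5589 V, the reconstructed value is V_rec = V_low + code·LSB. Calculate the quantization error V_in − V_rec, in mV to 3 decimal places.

One LSB is 2.048 V / 512 = 4.000 mV.
(V_in − V_low)/LSB = (-0.5589 − (−1.024))/0.004 = 116.2750 → code 116 (round).
V_rec = (−1.024) + 116·0.004 = -0.56 V.
Error = -0.5589 − (−0.56) = 0.0011 V = 1.100 mV.

1.100 mV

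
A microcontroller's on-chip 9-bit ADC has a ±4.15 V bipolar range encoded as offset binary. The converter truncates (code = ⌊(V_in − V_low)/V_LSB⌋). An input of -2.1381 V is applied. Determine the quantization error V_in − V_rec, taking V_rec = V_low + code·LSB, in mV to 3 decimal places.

One LSB is 8.3 V / 512 = 16.211 mV.
(V_in − V_low)/LSB = (-2.1381 − (−4.15))/0.0162109 = 124.1076 → code 124 (floor).
Code 124 maps back to (−4.15) + 124×0.0162109 V = -2.1398437 V.
Difference: 0.00174375 V → 1.744 mV.

1.744 mV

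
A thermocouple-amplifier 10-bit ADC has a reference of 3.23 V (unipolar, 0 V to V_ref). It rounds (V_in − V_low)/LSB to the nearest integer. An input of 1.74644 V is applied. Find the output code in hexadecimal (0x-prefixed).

code 0x22A (decimal 554)

LSB = 3.23 V / 1024 = 3.154 mV.
Input sits at 553.670 steps above V_low.
So the output code is 554.
In hexadecimal (0x-prefixed): 0x22A.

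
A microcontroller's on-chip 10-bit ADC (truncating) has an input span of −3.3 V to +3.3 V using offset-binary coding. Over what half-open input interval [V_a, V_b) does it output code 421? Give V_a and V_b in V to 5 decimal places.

[-0.58652 V, -0.58008 V)

LSB = 6.6/2^10 = 6.445 mV.
V_a = V_low + 421·LSB = -0.586523 V; V_b = V_low + 422·LSB = -0.580078 V.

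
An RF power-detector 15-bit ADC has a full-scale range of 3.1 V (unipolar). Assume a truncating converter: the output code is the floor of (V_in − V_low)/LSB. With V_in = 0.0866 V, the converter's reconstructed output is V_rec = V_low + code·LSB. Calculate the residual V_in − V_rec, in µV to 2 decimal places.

One LSB is 3.1 V / 32768 = 94.60 µV.
Scaled input = 915.3899 LSBs, so code = 915.
Code 915 maps back to 0 + 915×9.46045e-05 V = 0.08656311 V.
V_in − V_rec = 3.68896e-05 V = 36.89 µV.

36.89 µV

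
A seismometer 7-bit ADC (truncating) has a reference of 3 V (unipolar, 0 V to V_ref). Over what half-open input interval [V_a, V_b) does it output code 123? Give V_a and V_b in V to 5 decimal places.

[2.88281 V, 2.90625 V)

LSB = 3/2^7 = 23.438 mV.
V_a = V_low + 123·LSB = 2.88281 V; V_b = V_low + 124·LSB = 2.90625 V.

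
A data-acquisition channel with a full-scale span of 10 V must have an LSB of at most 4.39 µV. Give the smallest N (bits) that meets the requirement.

22 bits

Number of steps required ≥ 10 V / 4.39 µV = 2277904.33.
Need 2^N ≥ 2277904.33; 2^21 = 2097152, 2^22 = 4194304.
Minimum N = 22.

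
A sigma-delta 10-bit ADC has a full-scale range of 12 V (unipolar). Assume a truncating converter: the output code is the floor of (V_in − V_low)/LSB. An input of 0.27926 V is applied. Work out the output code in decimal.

LSB = 12 V / 1024 = 11.719 mV.
(V_in − V_low)/LSB = (0.27926 − 0) / 0.0117188 = 23.830.
⌊·⌋(23.830) = 23.

code 23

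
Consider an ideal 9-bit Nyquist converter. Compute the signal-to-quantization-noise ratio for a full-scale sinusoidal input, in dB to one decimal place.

SNR ≈ 6.02·N + 1.76 dB = 6.02·9 + 1.76 = 55.94 dB.

55.9 dB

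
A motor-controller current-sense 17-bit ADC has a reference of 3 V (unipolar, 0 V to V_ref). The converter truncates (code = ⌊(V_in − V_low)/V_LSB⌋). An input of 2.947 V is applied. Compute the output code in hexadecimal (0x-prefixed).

With 131072 levels over 3 V, one step is 22.89 µV.
(V_in − V_low)/LSB = (2.947 − 0) / 2.28882e-05 = 128756.395.
Floor → code 128756.
In hexadecimal (0x-prefixed): 0x1F6F4.

code 0x1F6F4 (decimal 128756)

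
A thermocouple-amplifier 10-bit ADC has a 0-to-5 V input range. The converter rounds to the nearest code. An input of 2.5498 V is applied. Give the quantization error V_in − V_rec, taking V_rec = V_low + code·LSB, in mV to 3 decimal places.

LSB = 5/2^10 = 4.883 mV.
(2.5498 − 0)/0.00488281 = 522.1990; round gives code 522.
Reconstructed: 2.5488281 V.
Difference: 0.000971875 V → 0.972 mV.

0.972 mV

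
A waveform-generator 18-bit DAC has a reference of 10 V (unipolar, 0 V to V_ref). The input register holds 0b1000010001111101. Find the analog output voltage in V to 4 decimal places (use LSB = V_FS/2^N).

LSB = 10 V / 2^18 = 38.15 µV.
Code 0b1000010001111101 = 33917 decimal.
V_out = 0 + 33917 × 3.8147e-05 V = 1.29383 V.

1.2938 V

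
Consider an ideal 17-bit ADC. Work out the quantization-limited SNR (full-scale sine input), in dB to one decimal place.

SNR ≈ 6.02·N + 1.76 dB = 6.02·17 + 1.76 = 104.10 dB.

104.1 dB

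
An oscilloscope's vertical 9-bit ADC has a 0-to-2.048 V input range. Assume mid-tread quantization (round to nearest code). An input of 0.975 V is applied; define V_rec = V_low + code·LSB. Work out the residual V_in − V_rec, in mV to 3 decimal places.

Step size: 2.048 V ÷ 2^9 = 4.000 mV.
(0.975 − 0)/0.004 = 243.7500; round gives code 244.
V_rec = 0 + 244·0.004 = 0.976 V.
Error = 0.975 − 0.976 = -0.001 V = -1.000 mV.

-1.000 mV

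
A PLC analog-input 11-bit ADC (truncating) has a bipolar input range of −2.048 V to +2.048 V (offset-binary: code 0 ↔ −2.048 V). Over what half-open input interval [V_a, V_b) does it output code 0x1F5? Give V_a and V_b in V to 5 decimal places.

LSB = 4.096/2^11 = 2.000 mV.
Code 0x1F5 = 501 decimal.
V_a = V_low + 501·LSB = -1.046 V; V_b = V_low + 502·LSB = -1.044 V.

[-1.04600 V, -1.04400 V)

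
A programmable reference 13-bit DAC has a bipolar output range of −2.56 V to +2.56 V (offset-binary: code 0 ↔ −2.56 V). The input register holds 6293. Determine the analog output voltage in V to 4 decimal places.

1.3731 V

LSB = 5.12 V / 2^13 = 0.625 mV.
V_out = (−2.56) + 6293 × 0.000625 V = 1.37312 V.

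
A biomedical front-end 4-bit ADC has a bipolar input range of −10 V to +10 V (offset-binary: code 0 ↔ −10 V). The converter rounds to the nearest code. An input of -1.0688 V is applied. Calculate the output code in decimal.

With 16 levels over 20 V, one step is 1.2500 V.
(V_in − V_low)/LSB = (-1.0688 − (−10)) / 1.25 = 7.145.
round(7.145) = 7.

code 7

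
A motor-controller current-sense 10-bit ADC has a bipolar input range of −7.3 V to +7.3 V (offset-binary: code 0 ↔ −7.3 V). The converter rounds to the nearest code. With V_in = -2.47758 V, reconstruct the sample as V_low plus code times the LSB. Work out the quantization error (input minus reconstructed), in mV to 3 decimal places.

3.279 mV

One LSB is 14.6 V / 1024 = 14.258 mV.
Scaled input = 338.2300 LSBs, so code = 338.
Reconstructed: -2.4808594 V.
Difference: 0.00327938 V → 3.279 mV.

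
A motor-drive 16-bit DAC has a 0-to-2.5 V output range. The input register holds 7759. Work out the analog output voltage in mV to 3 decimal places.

295.982 mV

LSB = 2.5 V / 2^16 = 38.15 µV.
V_out = 0 + 7759 × 3.8147e-05 V = 0.295982 V.
= 295.982 mV.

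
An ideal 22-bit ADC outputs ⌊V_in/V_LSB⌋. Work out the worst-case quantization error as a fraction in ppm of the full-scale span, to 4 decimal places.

Truncating → worst-case error = 1 LSB = V_FS/2^22, so 1e+06/4194304 = 0.238419 ppm of full scale.

0.2384 ppm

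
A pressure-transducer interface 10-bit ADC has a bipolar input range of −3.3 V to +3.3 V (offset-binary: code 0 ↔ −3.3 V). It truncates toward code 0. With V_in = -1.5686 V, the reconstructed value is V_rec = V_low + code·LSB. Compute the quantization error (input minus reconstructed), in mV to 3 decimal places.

Step size: 6.6 V ÷ 2^10 = 6.445 mV.
Scaled input = 268.6293 LSBs, so code = 268.
Code 268 maps back to (−3.3) + 268×0.00644531 V = -1.5726563 V.
V_in − V_rec = 0.00405625 V = 4.056 mV.

4.056 mV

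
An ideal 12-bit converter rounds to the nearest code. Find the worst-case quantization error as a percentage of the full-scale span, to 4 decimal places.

0.0122 %

Rounding → worst-case error = ½ LSB = V_FS/2^13, so 100/8192 = 0.012207 % of full scale.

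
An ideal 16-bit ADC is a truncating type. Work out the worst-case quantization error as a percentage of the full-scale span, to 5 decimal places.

Truncating → worst-case error = 1 LSB = V_FS/2^16, so 100/65536 = 0.00152588 % of full scale.

0.00153 %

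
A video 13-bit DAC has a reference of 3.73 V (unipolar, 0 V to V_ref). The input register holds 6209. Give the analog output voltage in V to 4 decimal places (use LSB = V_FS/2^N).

LSB = 3.73 V / 2^13 = 455.32 µV.
V_out = 0 + 6209 × 0.000455322 V = 2.8271 V.

2.8271 V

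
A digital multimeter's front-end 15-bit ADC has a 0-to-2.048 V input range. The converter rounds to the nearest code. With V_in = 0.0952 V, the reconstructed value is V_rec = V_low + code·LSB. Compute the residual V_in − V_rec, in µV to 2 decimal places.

12.50 µV

LSB = 2.048/2^15 = 62.50 µV.
(V_in − V_low)/LSB = (0.0952 − 0)/6.25e-05 = 1523.2000 → code 1523 (round).
Code 1523 maps back to 0 + 1523×6.25e-05 V = 0.0951875 V.
Error = 0.0952 − 0.0951875 = 1.25e-05 V = 12.50 µV.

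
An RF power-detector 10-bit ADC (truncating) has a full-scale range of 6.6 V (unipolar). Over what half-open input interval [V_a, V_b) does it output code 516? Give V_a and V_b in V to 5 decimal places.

[3.32578 V, 3.33223 V)

LSB = 6.6/2^10 = 6.445 mV.
V_a = V_low + 516·LSB = 3.32578 V; V_b = V_low + 517·LSB = 3.33223 V.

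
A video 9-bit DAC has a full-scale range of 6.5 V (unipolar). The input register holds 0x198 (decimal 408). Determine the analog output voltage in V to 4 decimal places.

5.1797 V

LSB = 6.5 V / 2^9 = 12.695 mV.
Code 0x198 = 408 decimal.
V_out = 0 + 408 × 0.0126953 V = 5.17969 V.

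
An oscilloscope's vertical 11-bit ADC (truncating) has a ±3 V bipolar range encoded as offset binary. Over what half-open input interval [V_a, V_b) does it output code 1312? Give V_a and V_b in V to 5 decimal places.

LSB = 6/2^11 = 2.930 mV.
V_a = V_low + 1312·LSB = 0.84375 V; V_b = V_low + 1313·LSB = 0.84668 V.

[0.84375 V, 0.84668 V)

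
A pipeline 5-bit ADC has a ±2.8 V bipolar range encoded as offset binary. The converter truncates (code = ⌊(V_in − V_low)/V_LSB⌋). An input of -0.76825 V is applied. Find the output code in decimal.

Full-scale span = 5.6 V; LSB = 5.6/2^5 = 175.000 mV.
(-0.76825 − (−2.8)) / 0.175 = 11.610 LSBs.
So the output code is 11.

code 11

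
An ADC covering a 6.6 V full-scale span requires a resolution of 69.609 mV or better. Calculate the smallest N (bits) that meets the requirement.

7 bits

Number of steps required ≥ 6.6 V / 69.609 mV = 94.82.
Need 2^N ≥ 94.82; 2^6 = 64, 2^7 = 128.
Minimum N = 7.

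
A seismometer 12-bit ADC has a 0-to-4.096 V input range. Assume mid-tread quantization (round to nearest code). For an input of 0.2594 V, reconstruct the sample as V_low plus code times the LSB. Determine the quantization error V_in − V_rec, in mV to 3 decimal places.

0.400 mV

LSB = 4.096/2^12 = 1.000 mV.
(V_in − V_low)/LSB = (0.2594 − 0)/0.001 = 259.4000 → code 259 (round).
V_rec = 0 + 259·0.001 = 0.259 V.
Error = 0.2594 − 0.259 = 0.0004 V = 0.400 mV.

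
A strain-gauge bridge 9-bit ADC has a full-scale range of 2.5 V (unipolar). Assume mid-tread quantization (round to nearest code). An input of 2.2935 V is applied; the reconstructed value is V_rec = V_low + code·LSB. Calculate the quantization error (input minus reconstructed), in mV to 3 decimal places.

One LSB is 2.5 V / 512 = 4.883 mV.
Scaled input = 469.7088 LSBs, so code = 470.
Code 470 maps back to 0 + 470×0.00488281 V = 2.2949219 V.
Error = 2.2935 − 2.2949219 = -0.00142187 V = -1.422 mV.

-1.422 mV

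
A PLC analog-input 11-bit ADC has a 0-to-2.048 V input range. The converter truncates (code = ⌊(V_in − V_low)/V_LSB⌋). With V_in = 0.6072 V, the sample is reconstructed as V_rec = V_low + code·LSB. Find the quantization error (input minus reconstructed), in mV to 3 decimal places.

0.200 mV

LSB = 2.048/2^11 = 1.000 mV.
(0.6072 − 0)/0.001 = 607.2000; ⌊·⌋ gives code 607.
V_rec = 0 + 607·0.001 = 0.607 V.
Difference: 0.0002 V → 0.200 mV.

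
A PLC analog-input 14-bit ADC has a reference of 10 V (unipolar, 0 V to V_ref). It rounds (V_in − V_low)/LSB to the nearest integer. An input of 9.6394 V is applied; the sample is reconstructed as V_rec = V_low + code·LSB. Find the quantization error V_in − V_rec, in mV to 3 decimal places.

0.118 mV

Step size: 10 V ÷ 2^14 = 0.610 mV.
(V_in − V_low)/LSB = (9.6394 − 0)/0.000610352 = 15793.1930 → code 15793 (round).
Code 15793 maps back to 0 + 15793×0.000610352 V = 9.6392822 V.
Error = 9.6394 − 9.6392822 = 0.000117773 V = 0.118 mV.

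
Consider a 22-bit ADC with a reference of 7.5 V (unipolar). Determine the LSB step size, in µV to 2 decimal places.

Full-scale span = 7.5 V.
LSB = 7.5 / 2^22 = 7.5 / 4194304 = 1.78814e-06 V = 1.79 µV.

1.79 µV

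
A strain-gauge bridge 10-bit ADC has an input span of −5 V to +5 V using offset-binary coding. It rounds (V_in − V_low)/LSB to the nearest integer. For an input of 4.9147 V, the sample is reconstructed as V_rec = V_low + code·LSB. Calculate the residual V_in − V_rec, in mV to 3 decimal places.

2.591 mV

One LSB is 10 V / 1024 = 9.766 mV.
(4.9147 − (−5))/0.00976562 = 1015.2653; round gives code 1015.
Reconstructed: 4.9121094 V.
Difference: 0.00259063 V → 2.591 mV.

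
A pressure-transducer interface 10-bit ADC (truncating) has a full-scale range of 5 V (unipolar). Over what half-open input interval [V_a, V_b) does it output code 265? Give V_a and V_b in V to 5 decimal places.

LSB = 5/2^10 = 4.883 mV.
V_a = V_low + 265·LSB = 1.29395 V; V_b = V_low + 266·LSB = 1.29883 V.

[1.29395 V, 1.29883 V)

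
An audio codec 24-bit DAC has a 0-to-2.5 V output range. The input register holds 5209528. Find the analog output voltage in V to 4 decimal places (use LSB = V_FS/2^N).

0.7763 V

LSB = 2.5 V / 2^24 = 0.15 µV.
V_out = 0 + 5209528 × 1.49012e-07 V = 0.77628 V.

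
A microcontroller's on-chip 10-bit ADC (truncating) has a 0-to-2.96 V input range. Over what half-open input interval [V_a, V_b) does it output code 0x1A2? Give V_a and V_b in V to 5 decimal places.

[1.20828 V, 1.21117 V)

LSB = 2.96/2^10 = 2.891 mV.
Code 0x1A2 = 418 decimal.
V_a = V_low + 418·LSB = 1.20828 V; V_b = V_low + 419·LSB = 1.21117 V.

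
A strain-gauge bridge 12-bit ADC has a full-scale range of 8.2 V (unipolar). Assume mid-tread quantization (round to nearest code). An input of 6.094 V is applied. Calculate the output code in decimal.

code 3044

With 4096 levels over 8.2 V, one step is 2.002 mV.
Input sits at 3044.027 steps above V_low.
Round → code 3044.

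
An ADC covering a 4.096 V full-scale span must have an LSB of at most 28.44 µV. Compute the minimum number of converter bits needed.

Number of steps required ≥ 4.096 V / 28.44 µV = 144022.50.
Need 2^N ≥ 144022.50; 2^17 = 131072, 2^18 = 262144.
Minimum N = 18.

18 bits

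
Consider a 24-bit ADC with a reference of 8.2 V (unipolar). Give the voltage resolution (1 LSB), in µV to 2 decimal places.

0.49 µV

Full-scale span = 8.2 V.
LSB = 8.2 / 2^24 = 8.2 / 16777216 = 4.88758e-07 V = 0.49 µV.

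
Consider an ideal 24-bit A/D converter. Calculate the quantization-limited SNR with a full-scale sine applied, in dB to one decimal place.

SNR ≈ 6.02·N + 1.76 dB = 6.02·24 + 1.76 = 146.24 dB.

146.2 dB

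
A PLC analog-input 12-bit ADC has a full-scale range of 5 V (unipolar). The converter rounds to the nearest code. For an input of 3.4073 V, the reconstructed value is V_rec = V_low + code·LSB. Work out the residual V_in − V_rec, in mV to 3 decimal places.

0.318 mV

One LSB is 5 V / 4096 = 1.221 mV.
(3.4073 − 0)/0.0012207 = 2791.2602; round gives code 2791.
Reconstructed: 3.4069824 V.
Difference: 0.000317578 V → 0.318 mV.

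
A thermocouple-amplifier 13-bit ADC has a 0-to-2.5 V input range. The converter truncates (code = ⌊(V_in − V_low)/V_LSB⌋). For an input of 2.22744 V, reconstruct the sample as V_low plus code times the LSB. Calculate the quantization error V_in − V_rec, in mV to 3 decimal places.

0.267 mV

LSB = 2.5/2^13 = 305.18 µV.
Scaled input = 7298.8754 LSBs, so code = 7298.
Code 7298 maps back to 0 + 7298×0.000305176 V = 2.2271729 V.
Error = 2.22744 − 2.2271729 = 0.000267148 V = 0.267 mV.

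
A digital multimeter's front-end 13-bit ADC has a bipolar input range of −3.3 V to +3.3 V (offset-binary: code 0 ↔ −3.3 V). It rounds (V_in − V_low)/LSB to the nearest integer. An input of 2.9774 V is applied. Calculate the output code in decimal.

Full-scale span = 6.6 V; LSB = 6.6/2^13 = 0.806 mV.
(2.9774 − (−3.3)) / 0.000805664 = 7791.585 LSBs.
So the output code is 7792.

code 7792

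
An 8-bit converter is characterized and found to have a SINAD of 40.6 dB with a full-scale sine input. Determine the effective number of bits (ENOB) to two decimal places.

ENOB = (SINAD − 1.76) / 6.02 = (40.6 − 1.76)/6.02 = 6.452.

6.45 bits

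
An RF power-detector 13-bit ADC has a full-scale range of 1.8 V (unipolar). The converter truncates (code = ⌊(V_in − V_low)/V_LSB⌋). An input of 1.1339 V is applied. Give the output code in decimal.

With 8192 levels over 1.8 V, one step is 219.73 µV.
(1.1339 − 0) / 0.000219727 = 5160.505 LSBs.
Floor → code 5160.

code 5160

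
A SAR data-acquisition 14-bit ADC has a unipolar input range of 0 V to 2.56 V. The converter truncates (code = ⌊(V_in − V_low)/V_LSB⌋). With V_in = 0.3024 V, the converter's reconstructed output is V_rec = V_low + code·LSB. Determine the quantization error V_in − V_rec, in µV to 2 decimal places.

LSB = 2.56/2^14 = 156.25 µV.
(0.3024 − 0)/0.00015625 = 1935.3600; ⌊·⌋ gives code 1935.
Reconstructed: 0.30234375 V.
V_in − V_rec = 5.625e-05 V = 56.25 µV.

56.25 µV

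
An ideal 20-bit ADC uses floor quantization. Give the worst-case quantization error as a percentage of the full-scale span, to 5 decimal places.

Truncating → worst-case error = 1 LSB = V_FS/2^20, so 100/1048576 = 9.53674e-05 % of full scale.

0.00010 %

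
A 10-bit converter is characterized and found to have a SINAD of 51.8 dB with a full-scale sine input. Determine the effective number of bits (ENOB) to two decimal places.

8.31 bits

ENOB = (SINAD − 1.76) / 6.02 = (51.8 − 1.76)/6.02 = 8.312.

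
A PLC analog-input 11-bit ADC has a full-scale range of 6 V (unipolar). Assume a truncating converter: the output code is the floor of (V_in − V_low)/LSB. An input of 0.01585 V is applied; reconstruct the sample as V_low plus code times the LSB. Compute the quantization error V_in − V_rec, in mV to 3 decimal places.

One LSB is 6 V / 2048 = 2.930 mV.
Scaled input = 5.4101 LSBs, so code = 5.
V_rec = 0 + 5·0.00292969 = 0.014648438 V.
Difference: 0.00120156 V → 1.202 mV.

1.202 mV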